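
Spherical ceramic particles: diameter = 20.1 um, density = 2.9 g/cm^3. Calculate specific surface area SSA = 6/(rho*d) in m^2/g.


SSA = 6 / (2.9 * 20.1) = 0.103 m^2/g

0.103


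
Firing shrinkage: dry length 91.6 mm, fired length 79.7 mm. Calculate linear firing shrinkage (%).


FS = (91.6 - 79.7) / 91.6 * 100 = 12.99%

12.99


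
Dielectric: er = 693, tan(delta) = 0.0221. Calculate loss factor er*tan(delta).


Loss = 693 * 0.0221 = 15.315

15.315


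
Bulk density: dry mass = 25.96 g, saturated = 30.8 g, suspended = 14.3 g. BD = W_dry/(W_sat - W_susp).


BD = 25.96 / (30.8 - 14.3) = 25.96 / 16.5 = 1.573 g/cm^3

1.573


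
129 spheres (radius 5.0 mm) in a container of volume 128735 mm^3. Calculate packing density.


V_sphere = 4/3*pi*5.0^3 = 523.5988 mm^3
Total V = 129*523.5988 = 67544.2452 mm^3
PD = 67544.2452 / 128735 = 0.525

0.525


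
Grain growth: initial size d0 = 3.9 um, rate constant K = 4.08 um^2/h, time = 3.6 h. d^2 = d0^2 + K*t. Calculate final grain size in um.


d^2 = 3.9^2 + 4.08*3.6 = 29.898
d = sqrt(29.898) = 5.47 um

5.47


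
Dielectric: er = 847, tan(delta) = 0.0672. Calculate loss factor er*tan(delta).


Loss = 847 * 0.0672 = 56.918

56.918


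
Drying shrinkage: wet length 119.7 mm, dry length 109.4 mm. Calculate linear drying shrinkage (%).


DS = (119.7 - 109.4) / 119.7 * 100 = 8.6%

8.6


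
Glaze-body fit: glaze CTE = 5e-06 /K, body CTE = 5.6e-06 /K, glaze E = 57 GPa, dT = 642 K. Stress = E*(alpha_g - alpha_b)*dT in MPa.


Stress = 57*1000*(5e-06 - 5.6e-06)*642 = -22.0 MPa

-22.0


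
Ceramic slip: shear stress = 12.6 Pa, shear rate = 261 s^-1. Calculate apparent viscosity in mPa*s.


eta = tau/gamma * 1000 = 12.6/261 * 1000 = 48.3 mPa*s

48.3


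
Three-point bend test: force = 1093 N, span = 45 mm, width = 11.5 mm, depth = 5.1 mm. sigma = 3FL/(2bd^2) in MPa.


sigma = 3*1093*45/(2*11.5*5.1^2) = 246.7 MPa

246.7


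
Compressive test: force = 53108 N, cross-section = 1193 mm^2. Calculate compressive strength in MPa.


CS = 53108 / 1193 = 44.5 MPa

44.5


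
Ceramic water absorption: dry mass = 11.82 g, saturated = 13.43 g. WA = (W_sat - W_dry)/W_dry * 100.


WA = (13.43 - 11.82) / 11.82 * 100 = 13.62%

13.62


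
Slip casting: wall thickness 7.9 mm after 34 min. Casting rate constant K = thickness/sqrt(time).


K = 7.9 / sqrt(34) = 7.9 / 5.831 = 1.355 mm/min^0.5

1.355


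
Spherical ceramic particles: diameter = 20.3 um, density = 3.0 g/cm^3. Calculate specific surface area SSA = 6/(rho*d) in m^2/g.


SSA = 6 / (3.0 * 20.3) = 0.099 m^2/g

0.099


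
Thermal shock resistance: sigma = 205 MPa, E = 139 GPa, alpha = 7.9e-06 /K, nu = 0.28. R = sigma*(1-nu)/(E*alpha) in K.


R = 205*(1-0.28)/(139*1000*7.9e-06) = 134 K

134


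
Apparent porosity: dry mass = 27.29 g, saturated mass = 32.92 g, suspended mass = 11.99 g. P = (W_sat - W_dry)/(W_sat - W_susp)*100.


P = (32.92 - 27.29) / (32.92 - 11.99) * 100 = 5.63 / 20.93 * 100 = 26.9%

26.9


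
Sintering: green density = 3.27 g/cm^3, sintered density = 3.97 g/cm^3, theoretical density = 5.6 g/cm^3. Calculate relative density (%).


Relative = 3.97 / 5.6 * 100 = 70.9%

70.9


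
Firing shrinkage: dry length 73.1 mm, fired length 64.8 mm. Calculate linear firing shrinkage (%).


FS = (73.1 - 64.8) / 73.1 * 100 = 11.35%

11.35


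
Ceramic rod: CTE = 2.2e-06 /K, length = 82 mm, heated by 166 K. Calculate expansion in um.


dL = 2.2e-06 * 82 * 166 * 1000 = 29.946 um

29.946


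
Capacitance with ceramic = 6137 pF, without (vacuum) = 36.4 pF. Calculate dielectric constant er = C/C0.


er = 6137 / 36.4 = 168.6

168.6


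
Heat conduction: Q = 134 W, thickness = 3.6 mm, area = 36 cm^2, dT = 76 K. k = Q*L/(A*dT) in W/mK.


k = 134*3.6/1000/(36/10000*76) = 1.76 W/mK

1.76


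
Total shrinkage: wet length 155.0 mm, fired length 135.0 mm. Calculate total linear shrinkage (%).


TS = (155.0 - 135.0) / 155.0 * 100 = 12.9%

12.9


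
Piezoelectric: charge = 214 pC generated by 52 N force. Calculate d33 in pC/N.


d33 = 214 / 52 = 4.1 pC/N

4.1


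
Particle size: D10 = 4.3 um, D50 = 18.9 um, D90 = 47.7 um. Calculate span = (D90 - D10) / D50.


Span = (47.7 - 4.3) / 18.9 = 43.4 / 18.9 = 2.296

2.296


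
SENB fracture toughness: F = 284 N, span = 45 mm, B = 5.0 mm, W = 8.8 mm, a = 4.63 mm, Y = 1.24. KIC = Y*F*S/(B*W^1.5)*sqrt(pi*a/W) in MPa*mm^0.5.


KIC = 1.24*284*45/(5.0*8.8^1.5)*sqrt(pi*4.63/8.8) = 156.09

156.09


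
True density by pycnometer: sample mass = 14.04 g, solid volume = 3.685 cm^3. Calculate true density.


TD = 14.04 / 3.685 = 3.81 g/cm^3

3.81


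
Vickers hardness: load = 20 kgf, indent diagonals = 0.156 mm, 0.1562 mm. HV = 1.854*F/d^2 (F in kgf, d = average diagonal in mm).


d_avg = (0.156+0.1562)/2 = 0.1561 mm
HV = 1.854*20/0.1561^2 = 1522

1522


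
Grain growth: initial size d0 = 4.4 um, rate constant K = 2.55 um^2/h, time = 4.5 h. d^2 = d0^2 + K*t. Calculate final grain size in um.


d^2 = 4.4^2 + 2.55*4.5 = 30.835
d = sqrt(30.835) = 5.55 um

5.55


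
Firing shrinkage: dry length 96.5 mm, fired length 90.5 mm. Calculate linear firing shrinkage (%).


FS = (96.5 - 90.5) / 96.5 * 100 = 6.22%

6.22


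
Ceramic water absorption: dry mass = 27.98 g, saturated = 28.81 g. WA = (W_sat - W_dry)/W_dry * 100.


WA = (28.81 - 27.98) / 27.98 * 100 = 2.97%

2.97


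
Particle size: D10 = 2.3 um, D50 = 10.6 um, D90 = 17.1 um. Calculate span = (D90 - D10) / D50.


Span = (17.1 - 2.3) / 10.6 = 14.8 / 10.6 = 1.396

1.396


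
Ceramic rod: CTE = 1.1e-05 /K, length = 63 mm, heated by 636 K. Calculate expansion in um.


dL = 1.1e-05 * 63 * 636 * 1000 = 440.748 um

440.748


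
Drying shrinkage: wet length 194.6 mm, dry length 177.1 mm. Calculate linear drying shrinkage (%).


DS = (194.6 - 177.1) / 194.6 * 100 = 8.99%

8.99


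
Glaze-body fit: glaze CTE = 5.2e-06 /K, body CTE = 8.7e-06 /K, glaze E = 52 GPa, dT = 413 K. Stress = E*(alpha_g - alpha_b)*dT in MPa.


Stress = 52*1000*(5.2e-06 - 8.7e-06)*413 = -75.2 MPa

-75.2


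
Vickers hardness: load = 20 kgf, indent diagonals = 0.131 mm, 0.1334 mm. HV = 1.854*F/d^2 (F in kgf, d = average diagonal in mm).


d_avg = (0.131+0.1334)/2 = 0.1322 mm
HV = 1.854*20/0.1322^2 = 2122

2122


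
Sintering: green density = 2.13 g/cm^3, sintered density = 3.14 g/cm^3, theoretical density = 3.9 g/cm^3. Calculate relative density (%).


Relative = 3.14 / 3.9 * 100 = 80.5%

80.5


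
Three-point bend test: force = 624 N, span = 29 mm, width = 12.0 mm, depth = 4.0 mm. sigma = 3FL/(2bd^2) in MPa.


sigma = 3*624*29/(2*12.0*4.0^2) = 141.4 MPa

141.4


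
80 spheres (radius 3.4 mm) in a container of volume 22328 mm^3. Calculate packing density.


V_sphere = 4/3*pi*3.4^3 = 164.6362 mm^3
Total V = 80*164.6362 = 13170.896 mm^3
PD = 13170.896 / 22328 = 0.59

0.59


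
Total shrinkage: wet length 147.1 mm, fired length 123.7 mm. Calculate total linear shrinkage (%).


TS = (147.1 - 123.7) / 147.1 * 100 = 15.91%

15.91


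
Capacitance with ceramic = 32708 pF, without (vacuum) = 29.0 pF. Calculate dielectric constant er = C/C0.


er = 32708 / 29.0 = 1127.86

1127.86


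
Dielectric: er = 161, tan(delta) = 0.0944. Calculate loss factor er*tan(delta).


Loss = 161 * 0.0944 = 15.198

15.198


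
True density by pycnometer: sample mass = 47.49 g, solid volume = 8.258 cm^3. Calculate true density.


TD = 47.49 / 8.258 = 5.751 g/cm^3

5.751


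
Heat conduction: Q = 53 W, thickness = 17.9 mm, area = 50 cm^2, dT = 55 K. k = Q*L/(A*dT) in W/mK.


k = 53*17.9/1000/(50/10000*55) = 3.45 W/mK

3.45


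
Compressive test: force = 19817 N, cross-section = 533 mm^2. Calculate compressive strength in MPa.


CS = 19817 / 533 = 37.2 MPa

37.2


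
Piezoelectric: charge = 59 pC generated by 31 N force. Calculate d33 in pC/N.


d33 = 59 / 31 = 1.9 pC/N

1.9


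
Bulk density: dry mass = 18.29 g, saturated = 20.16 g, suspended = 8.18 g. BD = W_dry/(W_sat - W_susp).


BD = 18.29 / (20.16 - 8.18) = 18.29 / 11.98 = 1.527 g/cm^3

1.527


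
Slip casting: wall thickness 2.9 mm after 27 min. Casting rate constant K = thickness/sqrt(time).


K = 2.9 / sqrt(27) = 2.9 / 5.1962 = 0.558 mm/min^0.5

0.558


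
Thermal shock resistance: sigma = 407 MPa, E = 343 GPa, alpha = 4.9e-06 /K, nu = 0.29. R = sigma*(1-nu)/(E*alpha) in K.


R = 407*(1-0.29)/(343*1000*4.9e-06) = 172 K

172


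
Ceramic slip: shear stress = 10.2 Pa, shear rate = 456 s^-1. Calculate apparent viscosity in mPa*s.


eta = tau/gamma * 1000 = 10.2/456 * 1000 = 22.4 mPa*s

22.4


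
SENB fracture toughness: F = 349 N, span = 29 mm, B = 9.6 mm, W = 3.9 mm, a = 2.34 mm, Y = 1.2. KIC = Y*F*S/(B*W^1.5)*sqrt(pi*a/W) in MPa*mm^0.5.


KIC = 1.2*349*29/(9.6*3.9^1.5)*sqrt(pi*2.34/3.9) = 225.52

225.52


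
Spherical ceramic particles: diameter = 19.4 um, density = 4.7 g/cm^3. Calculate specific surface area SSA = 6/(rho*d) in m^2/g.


SSA = 6 / (4.7 * 19.4) = 0.066 m^2/g

0.066


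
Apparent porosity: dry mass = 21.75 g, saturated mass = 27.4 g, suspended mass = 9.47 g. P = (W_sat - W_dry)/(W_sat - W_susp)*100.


P = (27.4 - 21.75) / (27.4 - 9.47) * 100 = 5.65 / 17.93 * 100 = 31.5%

31.5


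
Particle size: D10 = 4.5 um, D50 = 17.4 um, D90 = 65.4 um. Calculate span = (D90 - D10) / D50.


Span = (65.4 - 4.5) / 17.4 = 60.9 / 17.4 = 3.5

3.5


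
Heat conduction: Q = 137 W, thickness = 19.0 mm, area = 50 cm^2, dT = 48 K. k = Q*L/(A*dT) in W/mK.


k = 137*19.0/1000/(50/10000*48) = 10.85 W/mK

10.85


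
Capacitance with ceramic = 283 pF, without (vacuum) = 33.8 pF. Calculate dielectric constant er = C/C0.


er = 283 / 33.8 = 8.37

8.37


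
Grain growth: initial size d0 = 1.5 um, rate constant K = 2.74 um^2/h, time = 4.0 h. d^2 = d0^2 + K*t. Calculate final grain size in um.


d^2 = 1.5^2 + 2.74*4.0 = 13.21
d = sqrt(13.21) = 3.63 um

3.63


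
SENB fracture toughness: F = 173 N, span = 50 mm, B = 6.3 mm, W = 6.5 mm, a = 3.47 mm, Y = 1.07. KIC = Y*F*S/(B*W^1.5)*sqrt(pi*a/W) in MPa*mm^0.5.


KIC = 1.07*173*50/(6.3*6.5^1.5)*sqrt(pi*3.47/6.5) = 114.81

114.81


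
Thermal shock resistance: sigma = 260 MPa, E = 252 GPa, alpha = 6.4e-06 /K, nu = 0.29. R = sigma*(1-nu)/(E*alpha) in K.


R = 260*(1-0.29)/(252*1000*6.4e-06) = 114 K

114


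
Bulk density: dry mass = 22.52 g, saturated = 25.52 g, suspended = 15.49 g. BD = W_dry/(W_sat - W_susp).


BD = 22.52 / (25.52 - 15.49) = 22.52 / 10.03 = 2.245 g/cm^3

2.245


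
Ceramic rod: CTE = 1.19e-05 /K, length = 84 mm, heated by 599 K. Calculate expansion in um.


dL = 1.19e-05 * 84 * 599 * 1000 = 598.76 um

598.76


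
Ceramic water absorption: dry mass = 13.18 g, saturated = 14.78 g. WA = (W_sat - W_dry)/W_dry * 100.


WA = (14.78 - 13.18) / 13.18 * 100 = 12.14%

12.14


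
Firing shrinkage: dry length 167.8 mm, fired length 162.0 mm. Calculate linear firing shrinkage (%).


FS = (167.8 - 162.0) / 167.8 * 100 = 3.46%

3.46


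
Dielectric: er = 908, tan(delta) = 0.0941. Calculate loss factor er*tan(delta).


Loss = 908 * 0.0941 = 85.443

85.443


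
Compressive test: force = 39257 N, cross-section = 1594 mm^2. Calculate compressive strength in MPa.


CS = 39257 / 1594 = 24.6 MPa

24.6


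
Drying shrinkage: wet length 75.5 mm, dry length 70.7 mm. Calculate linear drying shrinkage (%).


DS = (75.5 - 70.7) / 75.5 * 100 = 6.36%

6.36


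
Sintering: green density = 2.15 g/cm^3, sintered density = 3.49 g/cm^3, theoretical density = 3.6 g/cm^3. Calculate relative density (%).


Relative = 3.49 / 3.6 * 100 = 96.9%

96.9


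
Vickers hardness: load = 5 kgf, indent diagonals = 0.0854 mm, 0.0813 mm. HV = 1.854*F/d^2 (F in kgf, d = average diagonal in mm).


d_avg = (0.0854+0.0813)/2 = 0.08335 mm
HV = 1.854*5/0.08335^2 = 1334

1334


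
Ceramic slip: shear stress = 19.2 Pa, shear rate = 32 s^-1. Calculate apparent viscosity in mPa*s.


eta = tau/gamma * 1000 = 19.2/32 * 1000 = 600.0 mPa*s

600.0


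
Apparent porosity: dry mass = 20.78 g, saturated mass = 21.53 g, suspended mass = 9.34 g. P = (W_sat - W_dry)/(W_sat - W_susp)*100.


P = (21.53 - 20.78) / (21.53 - 9.34) * 100 = 0.75 / 12.19 * 100 = 6.2%

6.2


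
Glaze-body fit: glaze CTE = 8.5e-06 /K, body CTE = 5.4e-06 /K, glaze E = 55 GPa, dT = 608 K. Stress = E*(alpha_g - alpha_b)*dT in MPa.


Stress = 55*1000*(8.5e-06 - 5.4e-06)*608 = 103.7 MPa

103.7


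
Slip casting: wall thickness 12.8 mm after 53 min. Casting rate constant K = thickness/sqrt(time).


K = 12.8 / sqrt(53) = 12.8 / 7.2801 = 1.758 mm/min^0.5

1.758


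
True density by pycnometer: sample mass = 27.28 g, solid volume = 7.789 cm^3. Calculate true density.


TD = 27.28 / 7.789 = 3.502 g/cm^3

3.502


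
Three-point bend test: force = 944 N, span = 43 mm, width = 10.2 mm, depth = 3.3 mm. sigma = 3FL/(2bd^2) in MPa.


sigma = 3*944*43/(2*10.2*3.3^2) = 548.2 MPa

548.2


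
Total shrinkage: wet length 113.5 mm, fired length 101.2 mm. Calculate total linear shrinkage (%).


TS = (113.5 - 101.2) / 113.5 * 100 = 10.84%

10.84


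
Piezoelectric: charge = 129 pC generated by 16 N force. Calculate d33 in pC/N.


d33 = 129 / 16 = 8.1 pC/N

8.1


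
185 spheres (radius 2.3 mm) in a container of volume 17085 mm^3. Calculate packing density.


V_sphere = 4/3*pi*2.3^3 = 50.965 mm^3
Total V = 185*50.965 = 9428.525 mm^3
PD = 9428.525 / 17085 = 0.552

0.552


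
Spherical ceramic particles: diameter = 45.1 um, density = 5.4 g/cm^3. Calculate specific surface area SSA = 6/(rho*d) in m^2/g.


SSA = 6 / (5.4 * 45.1) = 0.025 m^2/g

0.025


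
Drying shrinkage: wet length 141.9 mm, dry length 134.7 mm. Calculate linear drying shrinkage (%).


DS = (141.9 - 134.7) / 141.9 * 100 = 5.07%

5.07


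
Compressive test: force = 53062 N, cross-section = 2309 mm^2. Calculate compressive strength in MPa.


CS = 53062 / 2309 = 23.0 MPa

23.0


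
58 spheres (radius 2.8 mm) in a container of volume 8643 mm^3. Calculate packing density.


V_sphere = 4/3*pi*2.8^3 = 91.9523 mm^3
Total V = 58*91.9523 = 5333.2334 mm^3
PD = 5333.2334 / 8643 = 0.617

0.617


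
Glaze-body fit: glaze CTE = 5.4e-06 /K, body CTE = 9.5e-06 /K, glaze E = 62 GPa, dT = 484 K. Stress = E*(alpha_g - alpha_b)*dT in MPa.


Stress = 62*1000*(5.4e-06 - 9.5e-06)*484 = -123.0 MPa

-123.0


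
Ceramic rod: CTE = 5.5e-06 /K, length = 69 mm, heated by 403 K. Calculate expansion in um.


dL = 5.5e-06 * 69 * 403 * 1000 = 152.939 um

152.939


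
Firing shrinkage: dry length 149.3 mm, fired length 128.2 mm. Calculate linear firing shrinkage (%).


FS = (149.3 - 128.2) / 149.3 * 100 = 14.13%

14.13


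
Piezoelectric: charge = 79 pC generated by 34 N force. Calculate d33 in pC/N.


d33 = 79 / 34 = 2.3 pC/N

2.3


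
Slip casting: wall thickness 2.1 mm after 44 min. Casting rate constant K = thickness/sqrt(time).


K = 2.1 / sqrt(44) = 2.1 / 6.6332 = 0.317 mm/min^0.5

0.317


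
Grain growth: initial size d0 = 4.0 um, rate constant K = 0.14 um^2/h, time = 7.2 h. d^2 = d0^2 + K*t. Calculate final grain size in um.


d^2 = 4.0^2 + 0.14*7.2 = 17.008
d = sqrt(17.008) = 4.12 um

4.12


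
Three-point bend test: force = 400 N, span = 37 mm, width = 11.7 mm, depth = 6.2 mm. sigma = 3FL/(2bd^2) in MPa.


sigma = 3*400*37/(2*11.7*6.2^2) = 49.4 MPa

49.4


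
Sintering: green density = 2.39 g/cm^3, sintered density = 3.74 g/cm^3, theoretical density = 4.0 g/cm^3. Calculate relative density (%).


Relative = 3.74 / 4.0 * 100 = 93.5%

93.5


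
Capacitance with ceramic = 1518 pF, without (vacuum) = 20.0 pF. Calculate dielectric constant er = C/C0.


er = 1518 / 20.0 = 75.9

75.9


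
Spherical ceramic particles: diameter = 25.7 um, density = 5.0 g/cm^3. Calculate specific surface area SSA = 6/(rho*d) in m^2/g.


SSA = 6 / (5.0 * 25.7) = 0.047 m^2/g

0.047


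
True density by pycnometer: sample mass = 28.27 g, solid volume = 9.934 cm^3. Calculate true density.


TD = 28.27 / 9.934 = 2.846 g/cm^3

2.846


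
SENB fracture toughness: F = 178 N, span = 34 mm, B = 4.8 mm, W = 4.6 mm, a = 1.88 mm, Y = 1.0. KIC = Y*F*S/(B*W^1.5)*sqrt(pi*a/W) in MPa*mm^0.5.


KIC = 1.0*178*34/(4.8*4.6^1.5)*sqrt(pi*1.88/4.6) = 144.81

144.81


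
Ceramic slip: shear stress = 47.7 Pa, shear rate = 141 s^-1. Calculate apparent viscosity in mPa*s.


eta = tau/gamma * 1000 = 47.7/141 * 1000 = 338.3 mPa*s

338.3


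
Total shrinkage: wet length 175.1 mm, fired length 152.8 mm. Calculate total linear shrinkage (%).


TS = (175.1 - 152.8) / 175.1 * 100 = 12.74%

12.74


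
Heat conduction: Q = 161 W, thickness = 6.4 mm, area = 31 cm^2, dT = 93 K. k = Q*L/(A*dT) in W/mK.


k = 161*6.4/1000/(31/10000*93) = 3.57 W/mK

3.57


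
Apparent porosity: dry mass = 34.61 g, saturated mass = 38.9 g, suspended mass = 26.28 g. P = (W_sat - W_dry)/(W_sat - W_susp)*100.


P = (38.9 - 34.61) / (38.9 - 26.28) * 100 = 4.29 / 12.62 * 100 = 34.0%

34.0


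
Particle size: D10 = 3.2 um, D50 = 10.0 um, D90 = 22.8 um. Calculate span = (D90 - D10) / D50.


Span = (22.8 - 3.2) / 10.0 = 19.6 / 10.0 = 1.96

1.96


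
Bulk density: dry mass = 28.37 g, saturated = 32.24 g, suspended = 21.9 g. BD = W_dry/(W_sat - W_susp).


BD = 28.37 / (32.24 - 21.9) = 28.37 / 10.34 = 2.744 g/cm^3

2.744


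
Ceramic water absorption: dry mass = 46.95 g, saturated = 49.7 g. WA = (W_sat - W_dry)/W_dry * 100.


WA = (49.7 - 46.95) / 46.95 * 100 = 5.86%

5.86


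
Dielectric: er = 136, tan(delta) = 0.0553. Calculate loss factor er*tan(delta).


Loss = 136 * 0.0553 = 7.521

7.521


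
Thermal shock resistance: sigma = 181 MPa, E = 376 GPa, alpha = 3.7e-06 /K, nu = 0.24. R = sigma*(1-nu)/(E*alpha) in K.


R = 181*(1-0.24)/(376*1000*3.7e-06) = 99 K

99


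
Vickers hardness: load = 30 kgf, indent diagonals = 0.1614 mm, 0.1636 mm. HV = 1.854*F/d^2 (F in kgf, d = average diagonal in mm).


d_avg = (0.1614+0.1636)/2 = 0.1625 mm
HV = 1.854*30/0.1625^2 = 2106

2106


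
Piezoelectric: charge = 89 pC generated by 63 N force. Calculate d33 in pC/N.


d33 = 89 / 63 = 1.4 pC/N

1.4


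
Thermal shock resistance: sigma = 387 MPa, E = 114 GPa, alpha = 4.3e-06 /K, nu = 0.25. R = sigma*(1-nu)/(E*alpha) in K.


R = 387*(1-0.25)/(114*1000*4.3e-06) = 592 K

592


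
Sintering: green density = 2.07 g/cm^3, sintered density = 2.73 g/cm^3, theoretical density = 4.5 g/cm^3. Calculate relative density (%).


Relative = 2.73 / 4.5 * 100 = 60.7%

60.7


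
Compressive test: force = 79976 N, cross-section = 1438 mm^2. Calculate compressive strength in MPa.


CS = 79976 / 1438 = 55.6 MPa

55.6


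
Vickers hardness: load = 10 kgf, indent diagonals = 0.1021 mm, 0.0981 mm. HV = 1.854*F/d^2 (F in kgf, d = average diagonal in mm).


d_avg = (0.1021+0.0981)/2 = 0.1001 mm
HV = 1.854*10/0.1001^2 = 1850

1850


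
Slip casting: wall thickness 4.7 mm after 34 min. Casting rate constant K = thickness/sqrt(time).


K = 4.7 / sqrt(34) = 4.7 / 5.831 = 0.806 mm/min^0.5

0.806


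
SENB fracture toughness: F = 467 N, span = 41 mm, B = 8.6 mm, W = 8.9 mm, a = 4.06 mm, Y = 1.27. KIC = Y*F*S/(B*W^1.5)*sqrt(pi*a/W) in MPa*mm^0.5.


KIC = 1.27*467*41/(8.6*8.9^1.5)*sqrt(pi*4.06/8.9) = 127.49

127.49


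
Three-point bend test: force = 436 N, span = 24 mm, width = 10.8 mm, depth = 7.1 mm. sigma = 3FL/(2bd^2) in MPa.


sigma = 3*436*24/(2*10.8*7.1^2) = 28.8 MPa

28.8


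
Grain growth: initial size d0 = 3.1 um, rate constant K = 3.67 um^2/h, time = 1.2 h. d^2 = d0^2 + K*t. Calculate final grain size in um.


d^2 = 3.1^2 + 3.67*1.2 = 14.014
d = sqrt(14.014) = 3.74 um

3.74


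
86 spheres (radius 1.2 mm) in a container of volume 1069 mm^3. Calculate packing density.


V_sphere = 4/3*pi*1.2^3 = 7.2382 mm^3
Total V = 86*7.2382 = 622.4852 mm^3
PD = 622.4852 / 1069 = 0.582

0.582


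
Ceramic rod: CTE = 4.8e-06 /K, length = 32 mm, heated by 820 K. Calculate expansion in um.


dL = 4.8e-06 * 32 * 820 * 1000 = 125.952 um

125.952


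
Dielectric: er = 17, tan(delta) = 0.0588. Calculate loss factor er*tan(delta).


Loss = 17 * 0.0588 = 1.0

1.0


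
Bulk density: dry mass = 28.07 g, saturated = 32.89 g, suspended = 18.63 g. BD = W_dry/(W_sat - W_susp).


BD = 28.07 / (32.89 - 18.63) = 28.07 / 14.26 = 1.968 g/cm^3

1.968


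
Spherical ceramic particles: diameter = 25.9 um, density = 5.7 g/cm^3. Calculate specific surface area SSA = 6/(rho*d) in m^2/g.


SSA = 6 / (5.7 * 25.9) = 0.041 m^2/g

0.041


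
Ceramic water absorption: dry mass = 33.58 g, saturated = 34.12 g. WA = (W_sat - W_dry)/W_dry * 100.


WA = (34.12 - 33.58) / 33.58 * 100 = 1.61%

1.61


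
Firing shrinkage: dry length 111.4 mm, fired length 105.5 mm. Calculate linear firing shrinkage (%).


FS = (111.4 - 105.5) / 111.4 * 100 = 5.3%

5.3


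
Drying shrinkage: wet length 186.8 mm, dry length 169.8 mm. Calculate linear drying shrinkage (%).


DS = (186.8 - 169.8) / 186.8 * 100 = 9.1%

9.1


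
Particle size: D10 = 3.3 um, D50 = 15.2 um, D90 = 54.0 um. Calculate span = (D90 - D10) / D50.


Span = (54.0 - 3.3) / 15.2 = 50.7 / 15.2 = 3.336

3.336


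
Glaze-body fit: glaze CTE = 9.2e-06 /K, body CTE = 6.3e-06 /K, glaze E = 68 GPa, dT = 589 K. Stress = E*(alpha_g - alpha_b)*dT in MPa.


Stress = 68*1000*(9.2e-06 - 6.3e-06)*589 = 116.2 MPa

116.2


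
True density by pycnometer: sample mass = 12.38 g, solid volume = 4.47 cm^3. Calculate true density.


TD = 12.38 / 4.47 = 2.77 g/cm^3

2.77


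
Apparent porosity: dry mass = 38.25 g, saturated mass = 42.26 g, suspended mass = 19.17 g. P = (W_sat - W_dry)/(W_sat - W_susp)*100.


P = (42.26 - 38.25) / (42.26 - 19.17) * 100 = 4.01 / 23.09 * 100 = 17.4%

17.4


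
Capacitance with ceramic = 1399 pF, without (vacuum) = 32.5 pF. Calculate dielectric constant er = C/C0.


er = 1399 / 32.5 = 43.05

43.05


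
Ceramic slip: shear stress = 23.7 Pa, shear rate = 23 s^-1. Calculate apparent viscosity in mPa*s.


eta = tau/gamma * 1000 = 23.7/23 * 1000 = 1030.4 mPa*s

1030.4


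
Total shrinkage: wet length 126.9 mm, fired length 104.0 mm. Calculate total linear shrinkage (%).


TS = (126.9 - 104.0) / 126.9 * 100 = 18.05%

18.05


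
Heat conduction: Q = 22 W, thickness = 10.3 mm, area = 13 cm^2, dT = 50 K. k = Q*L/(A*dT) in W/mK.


k = 22*10.3/1000/(13/10000*50) = 3.49 W/mK

3.49


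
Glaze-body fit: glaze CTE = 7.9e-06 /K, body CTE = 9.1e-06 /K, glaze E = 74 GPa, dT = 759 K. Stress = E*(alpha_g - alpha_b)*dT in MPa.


Stress = 74*1000*(7.9e-06 - 9.1e-06)*759 = -67.4 MPa

-67.4


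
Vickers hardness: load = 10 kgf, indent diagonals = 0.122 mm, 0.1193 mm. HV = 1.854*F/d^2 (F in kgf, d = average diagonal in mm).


d_avg = (0.122+0.1193)/2 = 0.12065 mm
HV = 1.854*10/0.12065^2 = 1274

1274


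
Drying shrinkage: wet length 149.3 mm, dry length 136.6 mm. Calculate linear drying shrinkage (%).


DS = (149.3 - 136.6) / 149.3 * 100 = 8.51%

8.51


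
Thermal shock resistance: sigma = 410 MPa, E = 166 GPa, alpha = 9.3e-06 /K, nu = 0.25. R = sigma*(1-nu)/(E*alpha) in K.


R = 410*(1-0.25)/(166*1000*9.3e-06) = 199 K

199


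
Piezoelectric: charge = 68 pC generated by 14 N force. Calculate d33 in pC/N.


d33 = 68 / 14 = 4.9 pC/N

4.9


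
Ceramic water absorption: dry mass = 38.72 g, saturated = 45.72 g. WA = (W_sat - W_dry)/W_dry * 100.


WA = (45.72 - 38.72) / 38.72 * 100 = 18.08%

18.08


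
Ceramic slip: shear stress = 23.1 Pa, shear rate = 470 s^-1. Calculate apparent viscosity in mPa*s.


eta = tau/gamma * 1000 = 23.1/470 * 1000 = 49.1 mPa*s

49.1


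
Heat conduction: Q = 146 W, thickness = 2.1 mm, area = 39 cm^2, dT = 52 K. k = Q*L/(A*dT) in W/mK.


k = 146*2.1/1000/(39/10000*52) = 1.51 W/mK

1.51


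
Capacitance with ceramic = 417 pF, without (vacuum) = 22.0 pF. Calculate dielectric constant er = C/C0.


er = 417 / 22.0 = 18.95

18.95


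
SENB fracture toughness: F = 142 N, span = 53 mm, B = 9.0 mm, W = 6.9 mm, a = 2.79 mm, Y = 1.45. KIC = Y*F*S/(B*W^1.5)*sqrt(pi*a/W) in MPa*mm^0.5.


KIC = 1.45*142*53/(9.0*6.9^1.5)*sqrt(pi*2.79/6.9) = 75.4

75.4


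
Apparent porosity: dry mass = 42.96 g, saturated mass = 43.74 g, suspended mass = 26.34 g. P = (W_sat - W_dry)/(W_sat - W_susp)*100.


P = (43.74 - 42.96) / (43.74 - 26.34) * 100 = 0.78 / 17.4 * 100 = 4.5%

4.5


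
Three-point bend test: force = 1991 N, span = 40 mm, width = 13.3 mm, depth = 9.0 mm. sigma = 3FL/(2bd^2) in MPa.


sigma = 3*1991*40/(2*13.3*9.0^2) = 110.9 MPa

110.9


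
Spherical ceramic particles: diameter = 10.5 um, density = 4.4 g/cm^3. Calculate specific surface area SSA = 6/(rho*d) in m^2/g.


SSA = 6 / (4.4 * 10.5) = 0.13 m^2/g

0.13


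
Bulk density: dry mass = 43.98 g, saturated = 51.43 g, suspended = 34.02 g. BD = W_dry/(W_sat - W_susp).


BD = 43.98 / (51.43 - 34.02) = 43.98 / 17.41 = 2.526 g/cm^3

2.526


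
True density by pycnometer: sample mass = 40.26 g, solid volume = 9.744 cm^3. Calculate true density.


TD = 40.26 / 9.744 = 4.132 g/cm^3

4.132


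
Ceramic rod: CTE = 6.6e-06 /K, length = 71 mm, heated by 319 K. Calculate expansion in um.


dL = 6.6e-06 * 71 * 319 * 1000 = 149.483 um

149.483


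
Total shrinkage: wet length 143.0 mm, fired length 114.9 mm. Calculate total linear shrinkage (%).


TS = (143.0 - 114.9) / 143.0 * 100 = 19.65%

19.65


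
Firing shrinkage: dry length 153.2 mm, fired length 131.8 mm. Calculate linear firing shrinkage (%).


FS = (153.2 - 131.8) / 153.2 * 100 = 13.97%

13.97


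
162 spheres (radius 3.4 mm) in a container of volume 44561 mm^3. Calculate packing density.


V_sphere = 4/3*pi*3.4^3 = 164.6362 mm^3
Total V = 162*164.6362 = 26671.0644 mm^3
PD = 26671.0644 / 44561 = 0.599

0.599


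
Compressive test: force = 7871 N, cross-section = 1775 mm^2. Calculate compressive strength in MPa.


CS = 7871 / 1775 = 4.4 MPa

4.4


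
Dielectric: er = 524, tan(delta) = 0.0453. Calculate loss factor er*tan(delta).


Loss = 524 * 0.0453 = 23.737

23.737


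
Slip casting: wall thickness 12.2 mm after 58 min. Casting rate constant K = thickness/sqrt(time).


K = 12.2 / sqrt(58) = 12.2 / 7.6158 = 1.602 mm/min^0.5

1.602


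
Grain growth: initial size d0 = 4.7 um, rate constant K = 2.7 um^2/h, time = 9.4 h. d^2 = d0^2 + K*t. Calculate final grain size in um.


d^2 = 4.7^2 + 2.7*9.4 = 47.47
d = sqrt(47.47) = 6.89 um

6.89


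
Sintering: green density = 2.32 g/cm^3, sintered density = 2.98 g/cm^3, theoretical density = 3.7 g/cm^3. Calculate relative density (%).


Relative = 2.98 / 3.7 * 100 = 80.5%

80.5


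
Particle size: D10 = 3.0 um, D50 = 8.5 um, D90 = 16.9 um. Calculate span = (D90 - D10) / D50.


Span = (16.9 - 3.0) / 8.5 = 13.9 / 8.5 = 1.635

1.635


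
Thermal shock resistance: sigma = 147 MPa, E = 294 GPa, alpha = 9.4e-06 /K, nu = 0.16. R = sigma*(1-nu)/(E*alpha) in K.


R = 147*(1-0.16)/(294*1000*9.4e-06) = 45 K

45


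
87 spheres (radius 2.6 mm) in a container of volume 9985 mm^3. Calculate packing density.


V_sphere = 4/3*pi*2.6^3 = 73.6222 mm^3
Total V = 87*73.6222 = 6405.1314 mm^3
PD = 6405.1314 / 9985 = 0.641

0.641


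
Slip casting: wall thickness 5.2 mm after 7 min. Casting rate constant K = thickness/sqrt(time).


K = 5.2 / sqrt(7) = 5.2 / 2.6458 = 1.965 mm/min^0.5

1.965


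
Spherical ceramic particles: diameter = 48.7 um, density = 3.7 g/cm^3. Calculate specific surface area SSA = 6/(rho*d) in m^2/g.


SSA = 6 / (3.7 * 48.7) = 0.033 m^2/g

0.033


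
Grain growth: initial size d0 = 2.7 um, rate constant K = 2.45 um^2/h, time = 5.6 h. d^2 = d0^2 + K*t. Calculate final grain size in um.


d^2 = 2.7^2 + 2.45*5.6 = 21.01
d = sqrt(21.01) = 4.58 um

4.58


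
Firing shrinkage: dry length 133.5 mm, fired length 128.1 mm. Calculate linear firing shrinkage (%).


FS = (133.5 - 128.1) / 133.5 * 100 = 4.04%

4.04


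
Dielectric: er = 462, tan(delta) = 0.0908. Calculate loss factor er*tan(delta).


Loss = 462 * 0.0908 = 41.95

41.95


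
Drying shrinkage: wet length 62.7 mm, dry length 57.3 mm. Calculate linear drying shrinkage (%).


DS = (62.7 - 57.3) / 62.7 * 100 = 8.61%

8.61


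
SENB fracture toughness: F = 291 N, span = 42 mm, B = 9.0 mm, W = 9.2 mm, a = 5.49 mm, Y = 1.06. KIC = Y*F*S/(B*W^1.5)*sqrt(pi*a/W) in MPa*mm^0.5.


KIC = 1.06*291*42/(9.0*9.2^1.5)*sqrt(pi*5.49/9.2) = 70.63

70.63


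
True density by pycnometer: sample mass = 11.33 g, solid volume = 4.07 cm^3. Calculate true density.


TD = 11.33 / 4.07 = 2.784 g/cm^3

2.784


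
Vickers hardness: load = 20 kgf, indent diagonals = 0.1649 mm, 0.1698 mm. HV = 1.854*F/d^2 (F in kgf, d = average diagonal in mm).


d_avg = (0.1649+0.1698)/2 = 0.16735 mm
HV = 1.854*20/0.16735^2 = 1324

1324


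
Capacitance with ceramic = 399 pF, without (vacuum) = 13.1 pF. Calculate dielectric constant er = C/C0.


er = 399 / 13.1 = 30.46

30.46


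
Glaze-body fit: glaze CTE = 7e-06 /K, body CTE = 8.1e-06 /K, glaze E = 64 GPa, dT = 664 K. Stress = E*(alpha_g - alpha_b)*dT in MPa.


Stress = 64*1000*(7e-06 - 8.1e-06)*664 = -46.7 MPa

-46.7


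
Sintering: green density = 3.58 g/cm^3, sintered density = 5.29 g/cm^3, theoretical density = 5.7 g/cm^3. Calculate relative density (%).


Relative = 5.29 / 5.7 * 100 = 92.8%

92.8


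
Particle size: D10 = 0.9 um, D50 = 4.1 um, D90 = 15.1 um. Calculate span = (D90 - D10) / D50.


Span = (15.1 - 0.9) / 4.1 = 14.2 / 4.1 = 3.463

3.463


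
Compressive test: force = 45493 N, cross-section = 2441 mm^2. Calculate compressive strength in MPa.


CS = 45493 / 2441 = 18.6 MPa

18.6


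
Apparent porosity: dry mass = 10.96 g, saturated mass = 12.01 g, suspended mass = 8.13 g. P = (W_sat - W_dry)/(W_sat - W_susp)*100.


P = (12.01 - 10.96) / (12.01 - 8.13) * 100 = 1.05 / 3.88 * 100 = 27.1%

27.1


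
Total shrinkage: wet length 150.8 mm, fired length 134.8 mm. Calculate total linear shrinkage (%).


TS = (150.8 - 134.8) / 150.8 * 100 = 10.61%

10.61


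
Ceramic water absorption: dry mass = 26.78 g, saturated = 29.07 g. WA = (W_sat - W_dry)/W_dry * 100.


WA = (29.07 - 26.78) / 26.78 * 100 = 8.55%

8.55


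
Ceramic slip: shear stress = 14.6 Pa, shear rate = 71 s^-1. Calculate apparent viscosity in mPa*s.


eta = tau/gamma * 1000 = 14.6/71 * 1000 = 205.6 mPa*s

205.6


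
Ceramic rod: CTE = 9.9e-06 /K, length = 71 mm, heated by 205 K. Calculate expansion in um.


dL = 9.9e-06 * 71 * 205 * 1000 = 144.095 um

144.095


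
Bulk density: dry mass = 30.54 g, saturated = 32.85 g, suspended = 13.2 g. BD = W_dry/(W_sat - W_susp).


BD = 30.54 / (32.85 - 13.2) = 30.54 / 19.65 = 1.554 g/cm^3

1.554


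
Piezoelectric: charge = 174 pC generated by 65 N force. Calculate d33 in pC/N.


d33 = 174 / 65 = 2.7 pC/N

2.7


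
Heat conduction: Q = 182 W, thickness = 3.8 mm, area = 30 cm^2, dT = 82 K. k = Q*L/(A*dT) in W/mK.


k = 182*3.8/1000/(30/10000*82) = 2.81 W/mK

2.81


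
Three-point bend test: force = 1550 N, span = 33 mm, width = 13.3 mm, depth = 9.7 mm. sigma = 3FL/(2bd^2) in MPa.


sigma = 3*1550*33/(2*13.3*9.7^2) = 61.3 MPa

61.3


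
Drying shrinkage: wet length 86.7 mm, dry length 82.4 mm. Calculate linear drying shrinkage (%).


DS = (86.7 - 82.4) / 86.7 * 100 = 4.96%

4.96


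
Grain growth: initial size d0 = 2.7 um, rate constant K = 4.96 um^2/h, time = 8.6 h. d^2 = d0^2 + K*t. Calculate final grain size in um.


d^2 = 2.7^2 + 4.96*8.6 = 49.946
d = sqrt(49.946) = 7.07 um

7.07


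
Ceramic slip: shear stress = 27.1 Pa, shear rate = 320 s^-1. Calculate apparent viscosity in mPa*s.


eta = tau/gamma * 1000 = 27.1/320 * 1000 = 84.7 mPa*s

84.7


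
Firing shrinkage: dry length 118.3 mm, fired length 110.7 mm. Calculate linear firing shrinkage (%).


FS = (118.3 - 110.7) / 118.3 * 100 = 6.42%

6.42


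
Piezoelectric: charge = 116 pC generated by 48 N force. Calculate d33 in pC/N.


d33 = 116 / 48 = 2.4 pC/N

2.4


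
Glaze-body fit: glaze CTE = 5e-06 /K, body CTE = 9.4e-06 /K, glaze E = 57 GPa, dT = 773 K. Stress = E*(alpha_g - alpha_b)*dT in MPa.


Stress = 57*1000*(5e-06 - 9.4e-06)*773 = -193.9 MPa

-193.9


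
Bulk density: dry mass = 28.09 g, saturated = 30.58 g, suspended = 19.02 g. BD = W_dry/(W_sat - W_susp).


BD = 28.09 / (30.58 - 19.02) = 28.09 / 11.56 = 2.43 g/cm^3

2.43


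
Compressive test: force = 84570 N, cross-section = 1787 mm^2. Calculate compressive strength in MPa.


CS = 84570 / 1787 = 47.3 MPa

47.3


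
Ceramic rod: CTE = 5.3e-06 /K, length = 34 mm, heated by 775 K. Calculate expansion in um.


dL = 5.3e-06 * 34 * 775 * 1000 = 139.655 um

139.655


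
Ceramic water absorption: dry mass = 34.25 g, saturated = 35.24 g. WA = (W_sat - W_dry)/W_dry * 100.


WA = (35.24 - 34.25) / 34.25 * 100 = 2.89%

2.89


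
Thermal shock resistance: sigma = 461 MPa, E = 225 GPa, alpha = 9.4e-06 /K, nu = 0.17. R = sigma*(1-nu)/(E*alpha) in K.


R = 461*(1-0.17)/(225*1000*9.4e-06) = 181 K

181


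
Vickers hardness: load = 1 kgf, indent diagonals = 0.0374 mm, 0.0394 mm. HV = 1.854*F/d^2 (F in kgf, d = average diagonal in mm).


d_avg = (0.0374+0.0394)/2 = 0.0384 mm
HV = 1.854*1/0.0384^2 = 1257

1257


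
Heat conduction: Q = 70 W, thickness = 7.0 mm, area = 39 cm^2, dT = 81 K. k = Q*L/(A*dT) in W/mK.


k = 70*7.0/1000/(39/10000*81) = 1.55 W/mK

1.55


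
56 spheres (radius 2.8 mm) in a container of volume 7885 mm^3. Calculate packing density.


V_sphere = 4/3*pi*2.8^3 = 91.9523 mm^3
Total V = 56*91.9523 = 5149.3288 mm^3
PD = 5149.3288 / 7885 = 0.653

0.653


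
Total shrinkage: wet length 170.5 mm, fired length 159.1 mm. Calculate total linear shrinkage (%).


TS = (170.5 - 159.1) / 170.5 * 100 = 6.69%

6.69


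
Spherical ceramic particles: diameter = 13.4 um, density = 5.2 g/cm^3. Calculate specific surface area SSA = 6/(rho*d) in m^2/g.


SSA = 6 / (5.2 * 13.4) = 0.086 m^2/g

0.086


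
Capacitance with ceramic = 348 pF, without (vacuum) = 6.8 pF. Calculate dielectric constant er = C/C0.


er = 348 / 6.8 = 51.18

51.18


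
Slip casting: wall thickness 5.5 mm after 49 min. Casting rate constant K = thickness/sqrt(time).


K = 5.5 / sqrt(49) = 5.5 / 7.0 = 0.786 mm/min^0.5

0.786


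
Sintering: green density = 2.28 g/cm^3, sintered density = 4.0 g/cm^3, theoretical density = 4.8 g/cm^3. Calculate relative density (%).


Relative = 4.0 / 4.8 * 100 = 83.3%

83.3


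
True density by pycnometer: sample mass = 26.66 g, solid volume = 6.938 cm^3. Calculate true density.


TD = 26.66 / 6.938 = 3.843 g/cm^3

3.843


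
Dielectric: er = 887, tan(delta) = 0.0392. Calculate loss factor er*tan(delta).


Loss = 887 * 0.0392 = 34.77

34.77


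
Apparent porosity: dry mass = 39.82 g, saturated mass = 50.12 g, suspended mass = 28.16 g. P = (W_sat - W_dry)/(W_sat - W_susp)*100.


P = (50.12 - 39.82) / (50.12 - 28.16) * 100 = 10.3 / 21.96 * 100 = 46.9%

46.9


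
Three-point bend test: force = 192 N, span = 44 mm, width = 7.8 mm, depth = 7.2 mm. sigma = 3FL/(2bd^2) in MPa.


sigma = 3*192*44/(2*7.8*7.2^2) = 31.3 MPa

31.3


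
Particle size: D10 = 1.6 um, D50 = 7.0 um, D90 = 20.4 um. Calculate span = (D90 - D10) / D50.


Span = (20.4 - 1.6) / 7.0 = 18.8 / 7.0 = 2.686

2.686


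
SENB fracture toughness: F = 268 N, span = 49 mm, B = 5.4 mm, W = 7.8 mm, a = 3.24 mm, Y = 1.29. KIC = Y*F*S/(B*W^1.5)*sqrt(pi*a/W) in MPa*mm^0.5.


KIC = 1.29*268*49/(5.4*7.8^1.5)*sqrt(pi*3.24/7.8) = 164.51

164.51


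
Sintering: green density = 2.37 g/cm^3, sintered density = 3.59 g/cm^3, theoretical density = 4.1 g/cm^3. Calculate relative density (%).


Relative = 3.59 / 4.1 * 100 = 87.6%

87.6


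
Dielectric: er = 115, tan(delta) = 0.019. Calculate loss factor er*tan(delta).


Loss = 115 * 0.019 = 2.185

2.185


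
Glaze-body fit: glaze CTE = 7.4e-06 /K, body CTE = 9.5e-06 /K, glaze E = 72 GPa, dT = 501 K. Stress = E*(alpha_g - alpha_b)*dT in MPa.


Stress = 72*1000*(7.4e-06 - 9.5e-06)*501 = -75.8 MPa

-75.8


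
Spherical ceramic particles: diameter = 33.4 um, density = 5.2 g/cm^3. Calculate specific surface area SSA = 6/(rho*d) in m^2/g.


SSA = 6 / (5.2 * 33.4) = 0.035 m^2/g

0.035


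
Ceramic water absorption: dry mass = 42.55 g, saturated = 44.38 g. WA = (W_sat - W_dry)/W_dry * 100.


WA = (44.38 - 42.55) / 42.55 * 100 = 4.3%

4.3


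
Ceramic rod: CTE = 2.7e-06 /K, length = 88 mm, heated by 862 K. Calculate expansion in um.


dL = 2.7e-06 * 88 * 862 * 1000 = 204.811 um

204.811


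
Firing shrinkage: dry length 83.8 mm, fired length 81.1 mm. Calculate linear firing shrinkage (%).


FS = (83.8 - 81.1) / 83.8 * 100 = 3.22%

3.22


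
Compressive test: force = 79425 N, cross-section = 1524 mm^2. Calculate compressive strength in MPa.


CS = 79425 / 1524 = 52.1 MPa

52.1


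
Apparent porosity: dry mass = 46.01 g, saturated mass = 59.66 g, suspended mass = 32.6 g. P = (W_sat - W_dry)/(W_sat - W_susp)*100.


P = (59.66 - 46.01) / (59.66 - 32.6) * 100 = 13.65 / 27.06 * 100 = 50.4%

50.4


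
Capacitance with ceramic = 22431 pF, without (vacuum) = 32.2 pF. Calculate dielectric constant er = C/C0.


er = 22431 / 32.2 = 696.61

696.61


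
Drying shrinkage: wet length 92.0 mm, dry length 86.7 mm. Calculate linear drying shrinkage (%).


DS = (92.0 - 86.7) / 92.0 * 100 = 5.76%

5.76


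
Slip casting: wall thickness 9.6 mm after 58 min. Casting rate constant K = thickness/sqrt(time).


K = 9.6 / sqrt(58) = 9.6 / 7.6158 = 1.261 mm/min^0.5

1.261


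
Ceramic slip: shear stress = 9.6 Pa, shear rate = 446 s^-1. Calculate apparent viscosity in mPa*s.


eta = tau/gamma * 1000 = 9.6/446 * 1000 = 21.5 mPa*s

21.5


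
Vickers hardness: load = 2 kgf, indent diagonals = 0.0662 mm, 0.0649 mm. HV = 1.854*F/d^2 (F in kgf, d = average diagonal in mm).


d_avg = (0.0662+0.0649)/2 = 0.06555 mm
HV = 1.854*2/0.06555^2 = 863

863


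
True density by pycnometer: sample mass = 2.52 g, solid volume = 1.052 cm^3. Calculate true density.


TD = 2.52 / 1.052 = 2.395 g/cm^3

2.395


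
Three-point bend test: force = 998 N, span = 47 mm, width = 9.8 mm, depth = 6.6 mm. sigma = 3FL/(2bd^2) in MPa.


sigma = 3*998*47/(2*9.8*6.6^2) = 164.8 MPa

164.8


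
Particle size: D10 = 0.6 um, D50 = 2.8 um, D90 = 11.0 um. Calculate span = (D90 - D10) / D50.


Span = (11.0 - 0.6) / 2.8 = 10.4 / 2.8 = 3.714

3.714


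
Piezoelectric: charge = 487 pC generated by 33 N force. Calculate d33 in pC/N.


d33 = 487 / 33 = 14.8 pC/N

14.8


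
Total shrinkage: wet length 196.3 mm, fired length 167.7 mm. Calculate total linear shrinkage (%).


TS = (196.3 - 167.7) / 196.3 * 100 = 14.57%

14.57


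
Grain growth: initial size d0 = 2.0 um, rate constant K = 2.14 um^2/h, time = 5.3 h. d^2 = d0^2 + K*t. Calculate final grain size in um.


d^2 = 2.0^2 + 2.14*5.3 = 15.342
d = sqrt(15.342) = 3.92 um

3.92


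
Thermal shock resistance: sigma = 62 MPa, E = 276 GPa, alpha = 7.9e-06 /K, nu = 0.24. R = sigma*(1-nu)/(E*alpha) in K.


R = 62*(1-0.24)/(276*1000*7.9e-06) = 22 K

22


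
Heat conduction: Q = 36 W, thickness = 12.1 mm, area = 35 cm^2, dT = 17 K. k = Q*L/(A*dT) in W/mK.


k = 36*12.1/1000/(35/10000*17) = 7.32 W/mK

7.32
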